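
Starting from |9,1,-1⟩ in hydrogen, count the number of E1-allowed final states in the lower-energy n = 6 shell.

E1 requires Δl = ±1, so l_f ∈ {0, 2}; with 0 ≤ l_f ≤ n_f−1 = 5, the allowed l_f values are {0, 2}.
For l_f = 0: m_f ∈ {m_i−1, m_i, m_i+1} ∩ [−0, 0] = {0} → 1 state.
For l_f = 2: m_f ∈ {m_i−1, m_i, m_i+1} ∩ [−2, 2] = {-2, -1, 0} → 3 states.
Total: 4.

4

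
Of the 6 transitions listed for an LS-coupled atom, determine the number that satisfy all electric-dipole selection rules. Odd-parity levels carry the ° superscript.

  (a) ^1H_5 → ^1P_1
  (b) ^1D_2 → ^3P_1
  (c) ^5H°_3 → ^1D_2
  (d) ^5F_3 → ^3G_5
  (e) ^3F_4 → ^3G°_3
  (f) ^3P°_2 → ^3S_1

2

(a) forbidden (parity, ΔL, ΔJ fail)
(b) forbidden (parity, ΔS fail)
(c) forbidden (ΔS, ΔL fail)
(d) forbidden (parity, ΔS, ΔJ fail)
(e) allowed
(f) allowed
Total allowed: 2 of 6.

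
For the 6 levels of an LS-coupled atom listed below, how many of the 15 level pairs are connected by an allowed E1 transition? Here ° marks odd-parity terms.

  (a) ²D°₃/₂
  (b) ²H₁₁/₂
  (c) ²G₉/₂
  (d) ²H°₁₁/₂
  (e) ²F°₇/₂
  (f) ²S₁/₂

3

(a)–(b): forbidden (ΔL, ΔJ).
(a)–(c): forbidden (ΔL, ΔJ).
(a)–(d): forbidden (parity, ΔL, ΔJ).
(a)–(e): forbidden (parity, ΔJ).
(a)–(f): forbidden (ΔL).
(b)–(c): forbidden (parity).
(b)–(d): allowed.
(b)–(e): forbidden (ΔL, ΔJ).
(b)–(f): forbidden (parity, ΔL, ΔJ).
(c)–(d): allowed.
(c)–(e): allowed.
(c)–(f): forbidden (parity, ΔL, ΔJ).
(d)–(e): forbidden (parity, ΔL, ΔJ).
(d)–(f): forbidden (ΔL, ΔJ).
(e)–(f): forbidden (ΔL, ΔJ).
Allowed pairs: 3 of 15.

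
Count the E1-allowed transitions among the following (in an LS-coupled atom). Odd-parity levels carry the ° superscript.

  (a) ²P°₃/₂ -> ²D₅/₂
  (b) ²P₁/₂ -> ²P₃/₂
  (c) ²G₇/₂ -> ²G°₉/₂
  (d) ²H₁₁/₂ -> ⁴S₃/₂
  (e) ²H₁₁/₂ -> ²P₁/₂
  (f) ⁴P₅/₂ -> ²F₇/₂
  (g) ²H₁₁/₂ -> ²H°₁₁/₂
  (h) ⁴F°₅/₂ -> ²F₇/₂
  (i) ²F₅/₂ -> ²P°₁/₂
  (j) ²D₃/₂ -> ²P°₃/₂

(a) allowed
(b) forbidden (parity fails)
(c) allowed
(d) forbidden (parity, ΔS, ΔL, ΔJ fail)
(e) forbidden (parity, ΔL, ΔJ fail)
(f) forbidden (parity, ΔS, ΔL fail)
(g) allowed
(h) forbidden (ΔS fails)
(i) forbidden (ΔL, ΔJ fail)
(j) allowed
Total allowed: 4 of 10.

4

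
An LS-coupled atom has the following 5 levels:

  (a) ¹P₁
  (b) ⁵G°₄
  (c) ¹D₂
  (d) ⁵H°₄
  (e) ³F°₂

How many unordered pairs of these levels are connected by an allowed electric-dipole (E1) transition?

0

(a)–(b): forbidden (ΔS, ΔL, ΔJ).
(a)–(c): forbidden (parity).
(a)–(d): forbidden (ΔS, ΔL, ΔJ).
(a)–(e): forbidden (ΔS, ΔL).
(b)–(c): forbidden (ΔS, ΔL, ΔJ).
(b)–(d): forbidden (parity).
(b)–(e): forbidden (parity, ΔS, ΔJ).
(c)–(d): forbidden (ΔS, ΔL, ΔJ).
(c)–(e): forbidden (ΔS).
(d)–(e): forbidden (parity, ΔS, ΔL, ΔJ).
Allowed pairs: 0 of 10.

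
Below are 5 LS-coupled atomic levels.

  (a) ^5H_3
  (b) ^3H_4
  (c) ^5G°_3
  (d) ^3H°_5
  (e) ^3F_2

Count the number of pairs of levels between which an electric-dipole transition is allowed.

(a)–(b): forbidden (parity, ΔS).
(a)–(c): allowed.
(a)–(d): forbidden (ΔS, ΔJ).
(a)–(e): forbidden (parity, ΔS, ΔL).
(b)–(c): forbidden (ΔS).
(b)–(d): allowed.
(b)–(e): forbidden (parity, ΔL, ΔJ).
(c)–(d): forbidden (parity, ΔS, ΔJ).
(c)–(e): forbidden (ΔS).
(d)–(e): forbidden (ΔL, ΔJ).
Allowed pairs: 2 of 10.

2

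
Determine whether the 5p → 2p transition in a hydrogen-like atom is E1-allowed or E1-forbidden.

Δl = 1 − 1 = +0; the E1 rule Δl = ±1 is violated.
The transition is electric-dipole forbidden.

forbidden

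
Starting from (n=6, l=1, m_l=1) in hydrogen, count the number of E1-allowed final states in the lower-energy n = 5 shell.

4

E1 requires Δl = ±1, so l_f ∈ {0, 2}; with 0 ≤ l_f ≤ n_f−1 = 4, the allowed l_f values are {0, 2}.
For l_f = 0: m_f ∈ {m_i−1, m_i, m_i+1} ∩ [−0, 0] = {0} → 1 state.
For l_f = 2: m_f ∈ {m_i−1, m_i, m_i+1} ∩ [−2, 2] = {0, 1, 2} → 3 states.
Total: 4.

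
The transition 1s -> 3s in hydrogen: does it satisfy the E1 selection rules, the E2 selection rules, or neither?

neither

Δl = 0 − 0 = +0; l_i + l_f = 0.
E1 (Δl = ±1): not satisfied.
E2 (Δl = 0,±2, l_i+l_f ≥ 2): not satisfied.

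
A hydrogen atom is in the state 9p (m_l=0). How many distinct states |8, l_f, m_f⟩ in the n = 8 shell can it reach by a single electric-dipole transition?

E1 requires Δl = ±1, so l_f ∈ {0, 2}; with 0 ≤ l_f ≤ n_f−1 = 7, the allowed l_f values are {0, 2}.
For l_f = 0: m_f ∈ {m_i−1, m_i, m_i+1} ∩ [−0, 0] = {0} → 1 state.
For l_f = 2: m_f ∈ {m_i−1, m_i, m_i+1} ∩ [−2, 2] = {-1, 0, 1} → 3 states.
Total: 4.

4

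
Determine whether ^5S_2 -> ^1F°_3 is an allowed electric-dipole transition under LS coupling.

forbidden

Parity must change: even → odd — ok.
ΔS = 0: S: 2 → 0 — fails.
ΔL = 0, ±1 (not L=0↔0): L: 0 → 3, ΔL = +3 — fails.
ΔJ = 0, ±1 (not J=0↔0): J: 2 → 3, ΔJ = +1 — ok.
Rule(s) violated: ΔS, ΔL.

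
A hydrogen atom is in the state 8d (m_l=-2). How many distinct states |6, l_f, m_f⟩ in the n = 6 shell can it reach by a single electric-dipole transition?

E1 requires Δl = ±1, so l_f ∈ {1, 3}; with 0 ≤ l_f ≤ n_f−1 = 5, the allowed l_f values are {1, 3}.
For l_f = 1: m_f ∈ {m_i−1, m_i, m_i+1} ∩ [−1, 1] = {-1} → 1 state.
For l_f = 3: m_f ∈ {m_i−1, m_i, m_i+1} ∩ [−3, 3] = {-3, -2, -1} → 3 states.
Total: 4.

4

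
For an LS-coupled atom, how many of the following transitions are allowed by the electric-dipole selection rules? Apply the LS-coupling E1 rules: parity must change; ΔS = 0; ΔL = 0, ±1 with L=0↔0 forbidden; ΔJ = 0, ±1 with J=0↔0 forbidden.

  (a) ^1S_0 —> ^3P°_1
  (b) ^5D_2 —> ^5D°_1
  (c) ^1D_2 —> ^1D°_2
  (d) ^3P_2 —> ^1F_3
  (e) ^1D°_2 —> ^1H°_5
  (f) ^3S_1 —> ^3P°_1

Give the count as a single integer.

(a) forbidden (ΔS fails)
(b) allowed
(c) allowed
(d) forbidden (parity, ΔS, ΔL fail)
(e) forbidden (parity, ΔL, ΔJ fail)
(f) allowed
Total allowed: 3 of 6.

3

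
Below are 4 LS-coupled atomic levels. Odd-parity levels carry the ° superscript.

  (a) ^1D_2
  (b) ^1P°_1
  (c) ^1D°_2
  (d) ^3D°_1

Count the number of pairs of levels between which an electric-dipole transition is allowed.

(a)–(b): allowed.
(a)–(c): allowed.
(a)–(d): forbidden (ΔS).
(b)–(c): forbidden (parity).
(b)–(d): forbidden (parity, ΔS).
(c)–(d): forbidden (parity, ΔS).
Allowed pairs: 2 of 6.

2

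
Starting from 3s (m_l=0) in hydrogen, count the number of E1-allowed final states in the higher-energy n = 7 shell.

E1 requires Δl = ±1, so l_f ∈ {-1, 1}; with 0 ≤ l_f ≤ n_f−1 = 6, the allowed l_f values are {1}.
For l_f = 1: m_f ∈ {m_i−1, m_i, m_i+1} ∩ [−1, 1] = {-1, 0, 1} → 3 states.
Total: 3.

3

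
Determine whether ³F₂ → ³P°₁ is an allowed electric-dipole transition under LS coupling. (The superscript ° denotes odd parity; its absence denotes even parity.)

forbidden

Initial level: S=1, L=3, J=2, parity even. Final level: S=1, L=1, J=1, parity odd.
Parity must change: even → odd — satisfied.
ΔS = 0: S: 1 → 1 — satisfied.
ΔL = 0, ±1 (not L=0↔0): L: 3 → 1, ΔL = -2 — violated.
ΔJ = 0, ±1 (not J=0↔0): J: 2 → 1, ΔJ = -1 — satisfied.
Rule(s) violated: ΔL.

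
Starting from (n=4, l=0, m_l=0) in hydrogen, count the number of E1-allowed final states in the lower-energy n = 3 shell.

E1 requires Δl = ±1, so l_f ∈ {-1, 1}; with 0 ≤ l_f ≤ n_f−1 = 2, the allowed l_f values are {1}.
For l_f = 1: m_f ∈ {m_i−1, m_i, m_i+1} ∩ [−1, 1] = {-1, 0, 1} → 3 states.
Total: 3.

3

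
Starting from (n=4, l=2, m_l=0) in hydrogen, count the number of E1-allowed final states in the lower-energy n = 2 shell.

E1 requires Δl = ±1, so l_f ∈ {1, 3}; with 0 ≤ l_f ≤ n_f−1 = 1, the allowed l_f values are {1}.
For l_f = 1: m_f ∈ {m_i−1, m_i, m_i+1} ∩ [−1, 1] = {-1, 0, 1} → 3 states.
Total: 3.

3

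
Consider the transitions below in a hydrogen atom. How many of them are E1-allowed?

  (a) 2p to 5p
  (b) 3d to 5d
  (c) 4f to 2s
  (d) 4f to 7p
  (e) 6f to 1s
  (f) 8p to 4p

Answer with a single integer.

(a) forbidden — Δl = +0 (E1 requires Δl = ±1)
(b) forbidden — Δl = +0 (E1 requires Δl = ±1)
(c) forbidden — Δl = -3 (E1 requires Δl = ±1)
(d) forbidden — Δl = -2 (E1 requires Δl = ±1)
(e) forbidden — Δl = -3 (E1 requires Δl = ±1)
(f) forbidden — Δl = +0 (E1 requires Δl = ±1)
Total allowed: 0 of 6.

0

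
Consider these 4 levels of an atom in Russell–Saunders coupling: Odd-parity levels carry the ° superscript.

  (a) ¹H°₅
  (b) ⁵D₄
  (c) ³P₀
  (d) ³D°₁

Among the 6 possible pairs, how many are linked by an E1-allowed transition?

1

(a)–(b): forbidden (ΔS, ΔL).
(a)–(c): forbidden (ΔS, ΔL, ΔJ).
(a)–(d): forbidden (parity, ΔS, ΔL, ΔJ).
(b)–(c): forbidden (parity, ΔS, ΔJ).
(b)–(d): forbidden (ΔS, ΔJ).
(c)–(d): allowed.
Allowed pairs: 1 of 6.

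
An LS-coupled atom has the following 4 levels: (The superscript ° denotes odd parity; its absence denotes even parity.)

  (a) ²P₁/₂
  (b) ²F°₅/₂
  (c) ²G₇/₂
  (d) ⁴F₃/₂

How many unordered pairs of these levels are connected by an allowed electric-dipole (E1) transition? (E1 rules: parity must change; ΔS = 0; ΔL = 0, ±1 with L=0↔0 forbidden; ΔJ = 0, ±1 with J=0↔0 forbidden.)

(a)–(b): forbidden (ΔL, ΔJ).
(a)–(c): forbidden (parity, ΔL, ΔJ).
(a)–(d): forbidden (parity, ΔS, ΔL).
(b)–(c): allowed.
(b)–(d): forbidden (ΔS).
(c)–(d): forbidden (parity, ΔS, ΔJ).
Allowed pairs: 1 of 6.

1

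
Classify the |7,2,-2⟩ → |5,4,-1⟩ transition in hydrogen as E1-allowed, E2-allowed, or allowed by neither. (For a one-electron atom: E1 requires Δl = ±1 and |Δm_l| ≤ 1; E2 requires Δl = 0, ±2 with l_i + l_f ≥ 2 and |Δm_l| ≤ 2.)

Δl = 4 − 2 = +2; l_i + l_f = 6.
Δm_l = +1.
E1 (Δl = ±1, |Δm_l| ≤ 1): not satisfied.
E2 (Δl = 0,±2, l_i+l_f ≥ 2, |Δm_l| ≤ 2): satisfied.

E2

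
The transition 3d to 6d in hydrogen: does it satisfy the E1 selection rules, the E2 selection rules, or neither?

E2

Δl = 2 − 2 = +0; l_i + l_f = 4.
E1 (Δl = ±1): not satisfied.
E2 (Δl = 0,±2, l_i+l_f ≥ 2): satisfied.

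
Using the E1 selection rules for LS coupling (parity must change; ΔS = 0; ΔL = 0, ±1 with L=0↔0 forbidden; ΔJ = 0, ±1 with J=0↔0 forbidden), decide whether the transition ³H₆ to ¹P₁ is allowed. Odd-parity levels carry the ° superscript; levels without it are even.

forbidden

Parity must change: even → even — fails.
ΔS = 0: S: 1 → 0 — fails.
ΔL = 0, ±1 (not L=0↔0): L: 5 → 1, ΔL = -4 — fails.
ΔJ = 0, ±1 (not J=0↔0): J: 6 → 1, ΔJ = -5 — fails.
Rule(s) violated: parity, ΔS, ΔL, ΔJ.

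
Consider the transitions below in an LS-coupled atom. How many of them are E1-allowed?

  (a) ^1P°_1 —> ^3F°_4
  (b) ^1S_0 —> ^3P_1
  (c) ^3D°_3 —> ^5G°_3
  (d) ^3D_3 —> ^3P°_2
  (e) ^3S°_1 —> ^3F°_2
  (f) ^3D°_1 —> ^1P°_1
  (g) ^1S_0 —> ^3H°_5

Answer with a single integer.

1

(a) forbidden (parity, ΔS, ΔL, ΔJ fail)
(b) forbidden (parity, ΔS fail)
(c) forbidden (parity, ΔS, ΔL fail)
(d) allowed
(e) forbidden (parity, ΔL fail)
(f) forbidden (parity, ΔS fail)
(g) forbidden (ΔS, ΔL, ΔJ fail)
Total allowed: 1 of 7.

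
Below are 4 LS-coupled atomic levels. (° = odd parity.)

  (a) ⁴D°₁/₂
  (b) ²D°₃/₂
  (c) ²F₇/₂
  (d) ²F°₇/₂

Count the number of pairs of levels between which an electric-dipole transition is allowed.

1

(a)–(b): forbidden (parity, ΔS).
(a)–(c): forbidden (ΔS, ΔJ).
(a)–(d): forbidden (parity, ΔS, ΔJ).
(b)–(c): forbidden (ΔJ).
(b)–(d): forbidden (parity, ΔJ).
(c)–(d): allowed.
Allowed pairs: 1 of 6.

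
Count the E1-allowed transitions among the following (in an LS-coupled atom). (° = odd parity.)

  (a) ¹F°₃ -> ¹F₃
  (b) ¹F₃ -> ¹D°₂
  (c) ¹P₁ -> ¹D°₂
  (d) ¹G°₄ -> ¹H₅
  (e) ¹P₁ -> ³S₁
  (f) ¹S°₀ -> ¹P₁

5

(a) allowed
(b) allowed
(c) allowed
(d) allowed
(e) forbidden (parity, ΔS fail)
(f) allowed
Total allowed: 5 of 6.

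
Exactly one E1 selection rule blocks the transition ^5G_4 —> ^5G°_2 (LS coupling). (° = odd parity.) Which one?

the ΔJ = 0, ±1 rule

Initial level: S=2, L=4, J=4, parity even. Final level: S=2, L=4, J=2, parity odd.
Parity must change: even → odd — ok.
ΔL = 0, ±1 (not L=0↔0): L: 4 → 4, ΔL = +0 — ok.
ΔJ = 0, ±1 (not J=0↔0): J: 4 → 2, ΔJ = -2 — fails.
ΔS = 0: S: 2 → 2 — ok.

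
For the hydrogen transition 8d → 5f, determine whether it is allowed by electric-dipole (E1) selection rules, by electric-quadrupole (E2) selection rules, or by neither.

E1

Δl = 3 − 2 = +1; l_i + l_f = 5.
E1 (Δl = ±1): satisfied.
E2 (Δl = 0,±2, l_i+l_f ≥ 2): not satisfied.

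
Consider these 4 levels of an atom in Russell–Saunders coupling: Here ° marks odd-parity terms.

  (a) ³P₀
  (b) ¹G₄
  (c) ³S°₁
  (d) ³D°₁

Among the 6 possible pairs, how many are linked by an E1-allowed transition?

2

(a)–(b): forbidden (parity, ΔS, ΔL, ΔJ).
(a)–(c): allowed.
(a)–(d): allowed.
(b)–(c): forbidden (ΔS, ΔL, ΔJ).
(b)–(d): forbidden (ΔS, ΔL, ΔJ).
(c)–(d): forbidden (parity, ΔL).
Allowed pairs: 2 of 6.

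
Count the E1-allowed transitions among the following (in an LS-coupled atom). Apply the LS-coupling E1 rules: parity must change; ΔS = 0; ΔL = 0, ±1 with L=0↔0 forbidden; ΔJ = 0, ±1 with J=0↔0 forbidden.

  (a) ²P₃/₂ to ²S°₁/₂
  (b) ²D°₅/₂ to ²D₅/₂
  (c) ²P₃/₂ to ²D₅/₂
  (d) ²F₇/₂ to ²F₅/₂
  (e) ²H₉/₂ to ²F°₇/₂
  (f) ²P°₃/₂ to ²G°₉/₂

2

(a) allowed
(b) allowed
(c) forbidden (parity fails)
(d) forbidden (parity fails)
(e) forbidden (ΔL fails)
(f) forbidden (parity, ΔL, ΔJ fail)
Total allowed: 2 of 6.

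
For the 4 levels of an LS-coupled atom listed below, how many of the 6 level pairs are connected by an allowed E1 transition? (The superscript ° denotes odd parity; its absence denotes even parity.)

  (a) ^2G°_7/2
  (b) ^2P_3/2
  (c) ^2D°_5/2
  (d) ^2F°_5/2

1

(a)–(b): forbidden (ΔL, ΔJ).
(a)–(c): forbidden (parity, ΔL).
(a)–(d): forbidden (parity).
(b)–(c): allowed.
(b)–(d): forbidden (ΔL).
(c)–(d): forbidden (parity).
Allowed pairs: 1 of 6.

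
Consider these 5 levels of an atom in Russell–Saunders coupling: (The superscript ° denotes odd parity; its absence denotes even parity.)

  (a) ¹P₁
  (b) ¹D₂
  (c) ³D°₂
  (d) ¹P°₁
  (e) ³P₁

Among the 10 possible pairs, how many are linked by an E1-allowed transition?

(a)–(b): forbidden (parity).
(a)–(c): forbidden (ΔS).
(a)–(d): allowed.
(a)–(e): forbidden (parity, ΔS).
(b)–(c): forbidden (ΔS).
(b)–(d): allowed.
(b)–(e): forbidden (parity, ΔS).
(c)–(d): forbidden (parity, ΔS).
(c)–(e): allowed.
(d)–(e): forbidden (ΔS).
Allowed pairs: 3 of 10.

3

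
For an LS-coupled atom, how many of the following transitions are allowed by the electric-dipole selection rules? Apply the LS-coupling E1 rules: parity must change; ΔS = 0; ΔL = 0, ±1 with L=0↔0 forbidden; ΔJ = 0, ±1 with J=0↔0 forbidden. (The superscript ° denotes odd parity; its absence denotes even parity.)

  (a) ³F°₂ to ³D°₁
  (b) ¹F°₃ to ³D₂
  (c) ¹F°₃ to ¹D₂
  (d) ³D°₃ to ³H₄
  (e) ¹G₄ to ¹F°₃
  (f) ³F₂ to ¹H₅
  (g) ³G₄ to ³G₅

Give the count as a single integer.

2

(a) forbidden (parity fails)
(b) forbidden (ΔS fails)
(c) allowed
(d) forbidden (ΔL fails)
(e) allowed
(f) forbidden (parity, ΔS, ΔL, ΔJ fail)
(g) forbidden (parity fails)
Total allowed: 2 of 7.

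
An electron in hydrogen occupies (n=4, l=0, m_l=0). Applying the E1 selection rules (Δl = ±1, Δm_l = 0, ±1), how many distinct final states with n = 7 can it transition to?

3

E1 requires Δl = ±1, so l_f ∈ {-1, 1}; with 0 ≤ l_f ≤ n_f−1 = 6, the allowed l_f values are {1}.
For l_f = 1: m_f ∈ {m_i−1, m_i, m_i+1} ∩ [−1, 1] = {-1, 0, 1} → 3 states.
Total: 3.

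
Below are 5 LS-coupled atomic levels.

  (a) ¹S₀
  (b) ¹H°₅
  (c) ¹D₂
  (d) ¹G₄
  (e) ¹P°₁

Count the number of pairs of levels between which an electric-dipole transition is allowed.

(a)–(b): forbidden (ΔL, ΔJ).
(a)–(c): forbidden (parity, ΔL, ΔJ).
(a)–(d): forbidden (parity, ΔL, ΔJ).
(a)–(e): allowed.
(b)–(c): forbidden (ΔL, ΔJ).
(b)–(d): allowed.
(b)–(e): forbidden (parity, ΔL, ΔJ).
(c)–(d): forbidden (parity, ΔL, ΔJ).
(c)–(e): allowed.
(d)–(e): forbidden (ΔL, ΔJ).
Allowed pairs: 3 of 10.

3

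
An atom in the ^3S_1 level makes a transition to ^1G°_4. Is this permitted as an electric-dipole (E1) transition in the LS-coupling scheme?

Initial level: S=1, L=0, J=1, parity even. Final level: S=0, L=4, J=4, parity odd.
Parity must change: even → odd — satisfied.
ΔS = 0: S: 1 → 0 — violated.
ΔL = 0, ±1 (not L=0↔0): L: 0 → 4, ΔL = +4 — violated.
ΔJ = 0, ±1 (not J=0↔0): J: 1 → 4, ΔJ = +3 — violated.
Rule(s) violated: ΔS, ΔL, ΔJ.

forbidden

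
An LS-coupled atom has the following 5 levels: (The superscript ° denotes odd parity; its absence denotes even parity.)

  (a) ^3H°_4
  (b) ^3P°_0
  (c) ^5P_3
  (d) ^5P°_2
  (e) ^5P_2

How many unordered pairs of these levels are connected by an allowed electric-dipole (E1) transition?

2

(a)–(b): forbidden (parity, ΔL, ΔJ).
(a)–(c): forbidden (ΔS, ΔL).
(a)–(d): forbidden (parity, ΔS, ΔL, ΔJ).
(a)–(e): forbidden (ΔS, ΔL, ΔJ).
(b)–(c): forbidden (ΔS, ΔJ).
(b)–(d): forbidden (parity, ΔS, ΔJ).
(b)–(e): forbidden (ΔS, ΔJ).
(c)–(d): allowed.
(c)–(e): forbidden (parity).
(d)–(e): allowed.
Allowed pairs: 2 of 10.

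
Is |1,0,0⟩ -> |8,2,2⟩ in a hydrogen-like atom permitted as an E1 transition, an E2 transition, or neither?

E2

Δl = 2 − 0 = +2; l_i + l_f = 2.
Δm_l = +2.
E1 (Δl = ±1, |Δm_l| ≤ 1): not satisfied.
E2 (Δl = 0,±2, l_i+l_f ≥ 2, |Δm_l| ≤ 2): satisfied.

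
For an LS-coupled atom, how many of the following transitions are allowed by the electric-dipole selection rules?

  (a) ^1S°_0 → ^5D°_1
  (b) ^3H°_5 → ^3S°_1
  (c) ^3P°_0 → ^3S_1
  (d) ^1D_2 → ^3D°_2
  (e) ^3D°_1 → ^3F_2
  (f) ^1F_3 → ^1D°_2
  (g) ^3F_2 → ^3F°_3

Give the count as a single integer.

(a) forbidden (parity, ΔS, ΔL fail)
(b) forbidden (parity, ΔL, ΔJ fail)
(c) allowed
(d) forbidden (ΔS fails)
(e) allowed
(f) allowed
(g) allowed
Total allowed: 4 of 7.

4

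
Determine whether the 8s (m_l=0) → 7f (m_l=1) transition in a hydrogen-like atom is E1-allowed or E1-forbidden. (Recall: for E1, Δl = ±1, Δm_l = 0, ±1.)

Δl = 3 − 0 = +3; the E1 rule Δl = ±1 is ✗.
m_l: 0 → 1 (Δm_l = +1). |Δm_l| ≤ 1 ✓.
The transition is electric-dipole forbidden.

forbidden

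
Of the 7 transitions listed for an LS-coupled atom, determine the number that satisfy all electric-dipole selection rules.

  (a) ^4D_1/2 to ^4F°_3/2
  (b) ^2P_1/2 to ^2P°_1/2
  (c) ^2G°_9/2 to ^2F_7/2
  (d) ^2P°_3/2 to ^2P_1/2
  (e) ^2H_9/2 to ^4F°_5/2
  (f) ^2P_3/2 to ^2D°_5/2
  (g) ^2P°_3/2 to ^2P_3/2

6

(a) allowed
(b) allowed
(c) allowed
(d) allowed
(e) forbidden (ΔS, ΔL, ΔJ fail)
(f) allowed
(g) allowed
Total allowed: 6 of 7.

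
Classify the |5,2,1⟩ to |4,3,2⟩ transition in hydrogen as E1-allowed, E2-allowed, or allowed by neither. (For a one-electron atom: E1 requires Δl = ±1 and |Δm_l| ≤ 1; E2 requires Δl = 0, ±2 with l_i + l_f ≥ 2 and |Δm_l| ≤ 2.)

Δl = 3 − 2 = +1; l_i + l_f = 5.
Δm_l = +1.
E1 (Δl = ±1, |Δm_l| ≤ 1): satisfied.
E2 (Δl = 0,±2, l_i+l_f ≥ 2, |Δm_l| ≤ 2): not satisfied.

E1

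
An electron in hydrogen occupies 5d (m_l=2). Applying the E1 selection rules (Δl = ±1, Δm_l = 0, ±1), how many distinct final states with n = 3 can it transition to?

1

E1 requires Δl = ±1, so l_f ∈ {1, 3}; with 0 ≤ l_f ≤ n_f−1 = 2, the allowed l_f values are {1}.
For l_f = 1: m_f ∈ {m_i−1, m_i, m_i+1} ∩ [−1, 1] = {1} → 1 state.
Total: 1.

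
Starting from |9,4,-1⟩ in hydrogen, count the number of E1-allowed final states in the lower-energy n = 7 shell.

E1 requires Δl = ±1, so l_f ∈ {3, 5}; with 0 ≤ l_f ≤ n_f−1 = 6, the allowed l_f values are {3, 5}.
For l_f = 3: m_f ∈ {m_i−1, m_i, m_i+1} ∩ [−3, 3] = {-2, -1, 0} → 3 states.
For l_f = 5: m_f ∈ {m_i−1, m_i, m_i+1} ∩ [−5, 5] = {-2, -1, 0} → 3 states.
Total: 6.

6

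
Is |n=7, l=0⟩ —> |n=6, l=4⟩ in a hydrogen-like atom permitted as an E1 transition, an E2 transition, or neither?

neither

Δl = 4 − 0 = +4; l_i + l_f = 4.
E1 (Δl = ±1): not satisfied.
E2 (Δl = 0,±2, l_i+l_f ≥ 2): not satisfied.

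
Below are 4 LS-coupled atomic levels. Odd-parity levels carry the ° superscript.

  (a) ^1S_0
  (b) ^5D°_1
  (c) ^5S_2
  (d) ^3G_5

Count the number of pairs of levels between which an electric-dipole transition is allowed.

(a)–(b): forbidden (ΔS, ΔL).
(a)–(c): forbidden (parity, ΔS, ΔL, ΔJ).
(a)–(d): forbidden (parity, ΔS, ΔL, ΔJ).
(b)–(c): forbidden (ΔL).
(b)–(d): forbidden (ΔS, ΔL, ΔJ).
(c)–(d): forbidden (parity, ΔS, ΔL, ΔJ).
Allowed pairs: 0 of 6.

0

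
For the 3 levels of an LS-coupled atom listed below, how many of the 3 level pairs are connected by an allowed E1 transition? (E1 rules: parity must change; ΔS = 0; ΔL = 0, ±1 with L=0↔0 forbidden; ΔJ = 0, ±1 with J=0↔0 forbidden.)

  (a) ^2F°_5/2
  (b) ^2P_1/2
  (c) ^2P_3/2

0

(a)–(b): forbidden (ΔL, ΔJ).
(a)–(c): forbidden (ΔL).
(b)–(c): forbidden (parity).
Allowed pairs: 0 of 3.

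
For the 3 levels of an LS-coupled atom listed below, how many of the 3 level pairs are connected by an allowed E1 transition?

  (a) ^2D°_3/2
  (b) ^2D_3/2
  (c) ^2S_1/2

1

(a)–(b): allowed.
(a)–(c): forbidden (ΔL).
(b)–(c): forbidden (parity, ΔL).
Allowed pairs: 1 of 3.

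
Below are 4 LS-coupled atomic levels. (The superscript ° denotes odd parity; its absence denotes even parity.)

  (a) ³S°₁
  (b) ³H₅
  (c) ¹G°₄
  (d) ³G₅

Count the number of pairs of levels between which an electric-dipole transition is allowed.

0

(a)–(b): forbidden (ΔL, ΔJ).
(a)–(c): forbidden (parity, ΔS, ΔL, ΔJ).
(a)–(d): forbidden (ΔL, ΔJ).
(b)–(c): forbidden (ΔS).
(b)–(d): forbidden (parity).
(c)–(d): forbidden (ΔS).
Allowed pairs: 0 of 6.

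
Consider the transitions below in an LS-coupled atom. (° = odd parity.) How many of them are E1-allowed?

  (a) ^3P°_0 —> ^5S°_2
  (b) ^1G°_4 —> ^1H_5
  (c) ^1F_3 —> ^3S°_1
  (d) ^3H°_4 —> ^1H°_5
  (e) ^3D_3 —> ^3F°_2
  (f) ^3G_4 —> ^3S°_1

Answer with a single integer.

2

(a) forbidden (parity, ΔS, ΔJ fail)
(b) allowed
(c) forbidden (ΔS, ΔL, ΔJ fail)
(d) forbidden (parity, ΔS fail)
(e) allowed
(f) forbidden (ΔL, ΔJ fail)
Total allowed: 2 of 6.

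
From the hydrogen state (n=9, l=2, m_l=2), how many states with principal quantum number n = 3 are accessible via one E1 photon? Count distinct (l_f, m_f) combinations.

E1 requires Δl = ±1, so l_f ∈ {1, 3}; with 0 ≤ l_f ≤ n_f−1 = 2, the allowed l_f values are {1}.
For l_f = 1: m_f ∈ {m_i−1, m_i, m_i+1} ∩ [−1, 1] = {1} → 1 state.
Total: 1.

1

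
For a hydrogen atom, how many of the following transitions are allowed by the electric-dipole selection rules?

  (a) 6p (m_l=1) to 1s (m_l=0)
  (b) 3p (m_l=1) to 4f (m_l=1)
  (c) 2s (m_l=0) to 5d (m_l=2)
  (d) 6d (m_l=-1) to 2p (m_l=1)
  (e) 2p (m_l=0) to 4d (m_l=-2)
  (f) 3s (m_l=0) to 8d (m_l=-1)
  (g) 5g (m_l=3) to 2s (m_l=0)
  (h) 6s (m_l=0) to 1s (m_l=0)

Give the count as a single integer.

1

(a) allowed
(b) forbidden — Δl = +2 (E1 requires Δl = ±1)
(c) forbidden — Δl = +2 (E1 requires Δl = ±1); Δm_l = +2 (E1 requires Δm_l = 0, ±1)
(d) forbidden — Δm_l = +2 (E1 requires Δm_l = 0, ±1)
(e) forbidden — Δm_l = -2 (E1 requires Δm_l = 0, ±1)
(f) forbidden — Δl = +2 (E1 requires Δl = ±1)
(g) forbidden — Δl = -4 (E1 requires Δl = ±1); Δm_l = -3 (E1 requires Δm_l = 0, ±1)
(h) forbidden — Δl = +0 (E1 requires Δl = ±1)
Total allowed: 1 of 8.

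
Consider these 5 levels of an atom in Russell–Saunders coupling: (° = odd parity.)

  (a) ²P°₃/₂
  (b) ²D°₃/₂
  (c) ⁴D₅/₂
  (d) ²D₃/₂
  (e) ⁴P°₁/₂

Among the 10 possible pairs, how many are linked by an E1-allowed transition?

2

(a)–(b): forbidden (parity).
(a)–(c): forbidden (ΔS).
(a)–(d): allowed.
(a)–(e): forbidden (parity, ΔS).
(b)–(c): forbidden (ΔS).
(b)–(d): allowed.
(b)–(e): forbidden (parity, ΔS).
(c)–(d): forbidden (parity, ΔS).
(c)–(e): forbidden (ΔJ).
(d)–(e): forbidden (ΔS).
Allowed pairs: 2 of 10.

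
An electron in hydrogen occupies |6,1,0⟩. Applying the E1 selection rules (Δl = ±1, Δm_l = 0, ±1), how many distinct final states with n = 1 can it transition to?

1

E1 requires Δl = ±1, so l_f ∈ {0, 2}; with 0 ≤ l_f ≤ n_f−1 = 0, the allowed l_f values are {0}.
For l_f = 0: m_f ∈ {m_i−1, m_i, m_i+1} ∩ [−0, 0] = {0} → 1 state.
Total: 1.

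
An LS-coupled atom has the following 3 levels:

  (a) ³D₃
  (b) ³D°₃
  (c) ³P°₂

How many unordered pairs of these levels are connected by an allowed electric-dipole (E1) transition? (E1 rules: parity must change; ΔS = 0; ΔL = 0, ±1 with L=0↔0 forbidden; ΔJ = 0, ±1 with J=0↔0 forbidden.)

2

(a)–(b): allowed.
(a)–(c): allowed.
(b)–(c): forbidden (parity).
Allowed pairs: 2 of 3.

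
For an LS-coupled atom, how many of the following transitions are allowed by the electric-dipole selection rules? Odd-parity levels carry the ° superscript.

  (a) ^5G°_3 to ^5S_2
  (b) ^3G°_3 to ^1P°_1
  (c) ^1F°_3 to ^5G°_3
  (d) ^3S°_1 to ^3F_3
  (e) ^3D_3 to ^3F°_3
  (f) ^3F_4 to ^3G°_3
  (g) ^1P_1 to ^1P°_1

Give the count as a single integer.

3

(a) forbidden (ΔL fails)
(b) forbidden (parity, ΔS, ΔL, ΔJ fail)
(c) forbidden (parity, ΔS fail)
(d) forbidden (ΔL, ΔJ fail)
(e) allowed
(f) allowed
(g) allowed
Total allowed: 3 of 7.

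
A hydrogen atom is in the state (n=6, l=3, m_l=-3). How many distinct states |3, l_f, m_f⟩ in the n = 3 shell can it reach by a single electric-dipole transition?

E1 requires Δl = ±1, so l_f ∈ {2, 4}; with 0 ≤ l_f ≤ n_f−1 = 2, the allowed l_f values are {2}.
For l_f = 2: m_f ∈ {m_i−1, m_i, m_i+1} ∩ [−2, 2] = {-2} → 1 state.
Total: 1.

1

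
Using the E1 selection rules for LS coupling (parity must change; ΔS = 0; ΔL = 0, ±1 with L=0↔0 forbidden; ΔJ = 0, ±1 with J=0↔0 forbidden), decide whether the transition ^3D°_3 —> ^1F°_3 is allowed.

forbidden

Parity must change: odd → odd — violated.
ΔS = 0: S: 1 → 0 — violated.
ΔL = 0, ±1 (not L=0↔0): L: 2 → 3, ΔL = +1 — satisfied.
ΔJ = 0, ±1 (not J=0↔0): J: 3 → 3, ΔJ = +0 — satisfied.
Rule(s) violated: parity, ΔS.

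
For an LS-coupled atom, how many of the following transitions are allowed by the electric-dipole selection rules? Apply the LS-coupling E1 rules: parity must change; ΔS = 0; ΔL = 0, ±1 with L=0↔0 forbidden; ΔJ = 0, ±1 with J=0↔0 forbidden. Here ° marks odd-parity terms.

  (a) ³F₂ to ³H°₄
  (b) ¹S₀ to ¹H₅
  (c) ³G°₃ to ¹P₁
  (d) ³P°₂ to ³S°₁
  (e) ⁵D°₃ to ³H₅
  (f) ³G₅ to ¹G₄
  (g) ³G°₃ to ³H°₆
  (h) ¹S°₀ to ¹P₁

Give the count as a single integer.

(a) forbidden (ΔL, ΔJ fail)
(b) forbidden (parity, ΔL, ΔJ fail)
(c) forbidden (ΔS, ΔL, ΔJ fail)
(d) forbidden (parity fails)
(e) forbidden (ΔS, ΔL, ΔJ fail)
(f) forbidden (parity, ΔS fail)
(g) forbidden (parity, ΔJ fail)
(h) allowed
Total allowed: 1 of 8.

1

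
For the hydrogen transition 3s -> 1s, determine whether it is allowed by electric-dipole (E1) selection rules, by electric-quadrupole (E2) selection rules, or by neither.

Δl = 0 − 0 = +0; l_i + l_f = 0.
E1 (Δl = ±1): not satisfied.
E2 (Δl = 0,±2, l_i+l_f ≥ 2): not satisfied.

neither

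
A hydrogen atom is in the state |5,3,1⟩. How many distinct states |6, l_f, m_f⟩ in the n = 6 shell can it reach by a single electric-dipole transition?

E1 requires Δl = ±1, so l_f ∈ {2, 4}; with 0 ≤ l_f ≤ n_f−1 = 5, the allowed l_f values are {2, 4}.
For l_f = 2: m_f ∈ {m_i−1, m_i, m_i+1} ∩ [−2, 2] = {0, 1, 2} → 3 states.
For l_f = 4: m_f ∈ {m_i−1, m_i, m_i+1} ∩ [−4, 4] = {0, 1, 2} → 3 states.
Total: 6.

6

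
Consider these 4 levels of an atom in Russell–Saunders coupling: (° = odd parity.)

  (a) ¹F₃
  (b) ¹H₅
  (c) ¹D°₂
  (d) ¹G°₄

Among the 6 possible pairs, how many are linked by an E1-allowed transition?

3

(a)–(b): forbidden (parity, ΔL, ΔJ).
(a)–(c): allowed.
(a)–(d): allowed.
(b)–(c): forbidden (ΔL, ΔJ).
(b)–(d): allowed.
(c)–(d): forbidden (parity, ΔL, ΔJ).
Allowed pairs: 3 of 6.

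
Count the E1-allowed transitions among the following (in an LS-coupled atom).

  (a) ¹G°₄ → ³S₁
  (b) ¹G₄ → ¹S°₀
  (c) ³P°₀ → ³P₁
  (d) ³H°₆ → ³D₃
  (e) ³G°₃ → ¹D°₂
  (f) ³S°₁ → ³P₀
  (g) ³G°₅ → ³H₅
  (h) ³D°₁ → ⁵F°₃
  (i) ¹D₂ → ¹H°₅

(a) forbidden (ΔS, ΔL, ΔJ fail)
(b) forbidden (ΔL, ΔJ fail)
(c) allowed
(d) forbidden (ΔL, ΔJ fail)
(e) forbidden (parity, ΔS, ΔL fail)
(f) allowed
(g) allowed
(h) forbidden (parity, ΔS, ΔJ fail)
(i) forbidden (ΔL, ΔJ fail)
Total allowed: 3 of 9.

3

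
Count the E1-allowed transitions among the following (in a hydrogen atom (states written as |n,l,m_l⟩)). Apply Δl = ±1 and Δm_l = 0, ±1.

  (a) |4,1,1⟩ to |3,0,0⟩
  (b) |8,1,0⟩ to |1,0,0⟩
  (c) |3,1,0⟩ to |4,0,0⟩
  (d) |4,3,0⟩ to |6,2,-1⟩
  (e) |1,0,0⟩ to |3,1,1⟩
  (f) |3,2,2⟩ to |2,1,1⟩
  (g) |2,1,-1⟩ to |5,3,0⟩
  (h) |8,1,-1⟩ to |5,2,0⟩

7

(a) allowed
(b) allowed
(c) allowed
(d) allowed
(e) allowed
(f) allowed
(g) forbidden — Δl = +2 (E1 requires Δl = ±1)
(h) allowed
Total allowed: 7 of 8.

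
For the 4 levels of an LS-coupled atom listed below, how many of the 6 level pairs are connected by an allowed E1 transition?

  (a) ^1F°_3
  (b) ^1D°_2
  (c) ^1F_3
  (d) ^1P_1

3

(a)–(b): forbidden (parity).
(a)–(c): allowed.
(a)–(d): forbidden (ΔL, ΔJ).
(b)–(c): allowed.
(b)–(d): allowed.
(c)–(d): forbidden (parity, ΔL, ΔJ).
Allowed pairs: 3 of 6.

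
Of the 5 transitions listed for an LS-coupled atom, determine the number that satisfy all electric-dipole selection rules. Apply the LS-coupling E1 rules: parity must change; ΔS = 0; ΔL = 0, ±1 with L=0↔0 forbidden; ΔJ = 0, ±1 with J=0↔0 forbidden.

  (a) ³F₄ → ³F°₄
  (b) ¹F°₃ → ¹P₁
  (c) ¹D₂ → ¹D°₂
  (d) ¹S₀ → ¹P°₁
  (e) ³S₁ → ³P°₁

4

(a) allowed
(b) forbidden (ΔL, ΔJ fail)
(c) allowed
(d) allowed
(e) allowed
Total allowed: 4 of 5.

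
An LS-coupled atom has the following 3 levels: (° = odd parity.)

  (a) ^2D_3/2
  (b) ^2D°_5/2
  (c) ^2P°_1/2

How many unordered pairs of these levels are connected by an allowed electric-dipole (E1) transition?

(a)–(b): allowed.
(a)–(c): allowed.
(b)–(c): forbidden (parity, ΔJ).
Allowed pairs: 2 of 3.

2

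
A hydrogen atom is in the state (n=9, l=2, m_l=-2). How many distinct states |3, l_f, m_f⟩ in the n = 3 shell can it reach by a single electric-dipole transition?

1

E1 requires Δl = ±1, so l_f ∈ {1, 3}; with 0 ≤ l_f ≤ n_f−1 = 2, the allowed l_f values are {1}.
For l_f = 1: m_f ∈ {m_i−1, m_i, m_i+1} ∩ [−1, 1] = {-1} → 1 state.
Total: 1.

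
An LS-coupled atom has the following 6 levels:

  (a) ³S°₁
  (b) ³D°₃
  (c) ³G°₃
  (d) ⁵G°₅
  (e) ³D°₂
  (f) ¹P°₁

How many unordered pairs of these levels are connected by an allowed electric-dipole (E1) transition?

0

(a)–(b): forbidden (parity, ΔL, ΔJ).
(a)–(c): forbidden (parity, ΔL, ΔJ).
(a)–(d): forbidden (parity, ΔS, ΔL, ΔJ).
(a)–(e): forbidden (parity, ΔL).
(a)–(f): forbidden (parity, ΔS).
(b)–(c): forbidden (parity, ΔL).
(b)–(d): forbidden (parity, ΔS, ΔL, ΔJ).
(b)–(e): forbidden (parity).
(b)–(f): forbidden (parity, ΔS, ΔJ).
(c)–(d): forbidden (parity, ΔS, ΔJ).
(c)–(e): forbidden (parity, ΔL).
(c)–(f): forbidden (parity, ΔS, ΔL, ΔJ).
(d)–(e): forbidden (parity, ΔS, ΔL, ΔJ).
(d)–(f): forbidden (parity, ΔS, ΔL, ΔJ).
(e)–(f): forbidden (parity, ΔS).
Allowed pairs: 0 of 15.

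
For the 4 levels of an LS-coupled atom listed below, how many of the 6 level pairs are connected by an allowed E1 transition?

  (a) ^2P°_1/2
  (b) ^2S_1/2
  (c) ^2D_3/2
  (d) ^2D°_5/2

(a)–(b): allowed.
(a)–(c): allowed.
(a)–(d): forbidden (parity, ΔJ).
(b)–(c): forbidden (parity, ΔL).
(b)–(d): forbidden (ΔL, ΔJ).
(c)–(d): allowed.
Allowed pairs: 3 of 6.

3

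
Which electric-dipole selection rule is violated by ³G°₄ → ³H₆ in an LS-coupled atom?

the ΔJ = 0, ±1 rule

Initial level: S=1, L=4, J=4, parity odd. Final level: S=1, L=5, J=6, parity even.
Parity must change: odd → even — satisfied.
ΔS = 0: S: 1 → 1 — satisfied.
ΔL = 0, ±1 (not L=0↔0): L: 4 → 5, ΔL = +1 — satisfied.
ΔJ = 0, ±1 (not J=0↔0): J: 4 → 6, ΔJ = +2 — violated.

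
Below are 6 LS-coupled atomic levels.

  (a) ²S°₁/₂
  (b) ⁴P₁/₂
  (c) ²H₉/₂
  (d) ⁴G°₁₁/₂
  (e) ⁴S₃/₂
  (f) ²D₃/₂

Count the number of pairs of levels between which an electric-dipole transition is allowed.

0

(a)–(b): forbidden (ΔS).
(a)–(c): forbidden (ΔL, ΔJ).
(a)–(d): forbidden (parity, ΔS, ΔL, ΔJ).
(a)–(e): forbidden (ΔS, ΔL).
(a)–(f): forbidden (ΔL).
(b)–(c): forbidden (parity, ΔS, ΔL, ΔJ).
(b)–(d): forbidden (ΔL, ΔJ).
(b)–(e): forbidden (parity).
(b)–(f): forbidden (parity, ΔS).
(c)–(d): forbidden (ΔS).
(c)–(e): forbidden (parity, ΔS, ΔL, ΔJ).
(c)–(f): forbidden (parity, ΔL, ΔJ).
(d)–(e): forbidden (ΔL, ΔJ).
(d)–(f): forbidden (ΔS, ΔL, ΔJ).
(e)–(f): forbidden (parity, ΔS, ΔL).
Allowed pairs: 0 of 15.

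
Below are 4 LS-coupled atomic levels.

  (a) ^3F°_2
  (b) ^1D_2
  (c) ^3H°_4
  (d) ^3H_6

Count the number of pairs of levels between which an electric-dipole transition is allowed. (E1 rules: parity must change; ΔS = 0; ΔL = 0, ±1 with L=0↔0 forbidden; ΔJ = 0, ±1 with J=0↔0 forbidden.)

0

(a)–(b): forbidden (ΔS).
(a)–(c): forbidden (parity, ΔL, ΔJ).
(a)–(d): forbidden (ΔL, ΔJ).
(b)–(c): forbidden (ΔS, ΔL, ΔJ).
(b)–(d): forbidden (parity, ΔS, ΔL, ΔJ).
(c)–(d): forbidden (ΔJ).
Allowed pairs: 0 of 6.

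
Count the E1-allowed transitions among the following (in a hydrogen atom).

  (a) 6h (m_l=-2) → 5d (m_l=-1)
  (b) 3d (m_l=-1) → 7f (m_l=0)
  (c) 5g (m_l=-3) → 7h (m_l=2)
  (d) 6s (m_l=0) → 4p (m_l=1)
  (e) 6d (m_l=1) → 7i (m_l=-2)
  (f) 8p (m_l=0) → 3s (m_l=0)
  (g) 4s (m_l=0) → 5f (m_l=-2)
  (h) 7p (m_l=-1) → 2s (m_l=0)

4

(a) forbidden — Δl = -3 (E1 requires Δl = ±1)
(b) allowed
(c) forbidden — Δm_l = +5 (E1 requires Δm_l = 0, ±1)
(d) allowed
(e) forbidden — Δl = +4 (E1 requires Δl = ±1); Δm_l = -3 (E1 requires Δm_l = 0, ±1)
(f) allowed
(g) forbidden — Δl = +3 (E1 requires Δl = ±1); Δm_l = -2 (E1 requires Δm_l = 0, ±1)
(h) allowed
Total allowed: 4 of 8.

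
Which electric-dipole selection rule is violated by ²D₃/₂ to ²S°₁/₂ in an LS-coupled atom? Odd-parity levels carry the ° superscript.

ΔL = 0, ±1 (not L=0↔0): L: 2 → 0, ΔL = -2 — violated.
ΔJ = 0, ±1 (not J=0↔0): J: 3/2 → 1/2, ΔJ = -1 — satisfied.
ΔS = 0: S: 1/2 → 1/2 — satisfied.
Parity must change: even → odd — satisfied.

the ΔL = 0, ±1 rule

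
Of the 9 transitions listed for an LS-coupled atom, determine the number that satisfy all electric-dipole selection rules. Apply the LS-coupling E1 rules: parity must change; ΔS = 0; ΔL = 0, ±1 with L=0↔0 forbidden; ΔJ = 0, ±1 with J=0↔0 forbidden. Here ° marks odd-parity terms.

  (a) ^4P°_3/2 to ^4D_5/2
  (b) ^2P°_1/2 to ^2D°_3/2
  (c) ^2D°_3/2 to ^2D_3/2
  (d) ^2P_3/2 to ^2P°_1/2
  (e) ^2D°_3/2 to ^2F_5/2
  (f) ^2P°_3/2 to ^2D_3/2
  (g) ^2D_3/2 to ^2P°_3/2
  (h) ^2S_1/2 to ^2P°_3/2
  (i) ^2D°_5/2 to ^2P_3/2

(a) allowed
(b) forbidden (parity fails)
(c) allowed
(d) allowed
(e) allowed
(f) allowed
(g) allowed
(h) allowed
(i) allowed
Total allowed: 8 of 9.

8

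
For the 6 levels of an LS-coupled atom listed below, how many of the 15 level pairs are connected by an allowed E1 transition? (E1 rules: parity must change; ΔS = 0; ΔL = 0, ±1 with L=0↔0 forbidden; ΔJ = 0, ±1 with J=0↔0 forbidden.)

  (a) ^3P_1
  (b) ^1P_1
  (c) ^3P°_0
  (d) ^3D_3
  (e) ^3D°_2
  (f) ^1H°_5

3

(a)–(b): forbidden (parity, ΔS).
(a)–(c): allowed.
(a)–(d): forbidden (parity, ΔJ).
(a)–(e): allowed.
(a)–(f): forbidden (ΔS, ΔL, ΔJ).
(b)–(c): forbidden (ΔS).
(b)–(d): forbidden (parity, ΔS, ΔJ).
(b)–(e): forbidden (ΔS).
(b)–(f): forbidden (ΔL, ΔJ).
(c)–(d): forbidden (ΔJ).
(c)–(e): forbidden (parity, ΔJ).
(c)–(f): forbidden (parity, ΔS, ΔL, ΔJ).
(d)–(e): allowed.
(d)–(f): forbidden (ΔS, ΔL, ΔJ).
(e)–(f): forbidden (parity, ΔS, ΔL, ΔJ).
Allowed pairs: 3 of 15.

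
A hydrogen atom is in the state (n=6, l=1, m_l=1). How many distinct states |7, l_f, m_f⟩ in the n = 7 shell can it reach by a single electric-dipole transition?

E1 requires Δl = ±1, so l_f ∈ {0, 2}; with 0 ≤ l_f ≤ n_f−1 = 6, the allowed l_f values are {0, 2}.
For l_f = 0: m_f ∈ {m_i−1, m_i, m_i+1} ∩ [−0, 0] = {0} → 1 state.
For l_f = 2: m_f ∈ {m_i−1, m_i, m_i+1} ∩ [−2, 2] = {0, 1, 2} → 3 states.
Total: 4.

4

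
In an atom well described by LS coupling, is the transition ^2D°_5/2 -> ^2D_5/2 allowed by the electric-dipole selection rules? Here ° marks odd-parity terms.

allowed

Parity must change: odd → even — ✓.
ΔS = 0: S: 1/2 → 1/2 — ✓.
ΔL = 0, ±1 (not L=0↔0): L: 2 → 2, ΔL = +0 — ✓.
ΔJ = 0, ±1 (not J=0↔0): J: 5/2 → 5/2, ΔJ = +0 — ✓.
All four E1 rules are satisfied.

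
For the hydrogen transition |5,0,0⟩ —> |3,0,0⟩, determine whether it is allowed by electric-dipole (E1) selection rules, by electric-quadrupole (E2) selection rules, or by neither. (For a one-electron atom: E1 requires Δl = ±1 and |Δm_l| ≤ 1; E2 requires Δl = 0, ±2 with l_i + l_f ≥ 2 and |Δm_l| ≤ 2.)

Δl = 0 − 0 = +0; l_i + l_f = 0.
Δm_l = +0.
E1 (Δl = ±1, |Δm_l| ≤ 1): not satisfied.
E2 (Δl = 0,±2, l_i+l_f ≥ 2, |Δm_l| ≤ 2): not satisfied.

neither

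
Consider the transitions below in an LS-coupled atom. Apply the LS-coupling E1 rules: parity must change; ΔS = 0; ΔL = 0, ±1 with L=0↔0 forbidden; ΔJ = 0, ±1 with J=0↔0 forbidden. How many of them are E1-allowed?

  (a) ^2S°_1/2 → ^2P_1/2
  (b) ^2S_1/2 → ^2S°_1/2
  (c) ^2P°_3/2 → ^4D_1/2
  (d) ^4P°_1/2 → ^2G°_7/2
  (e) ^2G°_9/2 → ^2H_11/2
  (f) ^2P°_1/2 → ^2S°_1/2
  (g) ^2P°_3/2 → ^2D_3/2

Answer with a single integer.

3

(a) allowed
(b) forbidden (ΔL fails)
(c) forbidden (ΔS fails)
(d) forbidden (parity, ΔS, ΔL, ΔJ fail)
(e) allowed
(f) forbidden (parity fails)
(g) allowed
Total allowed: 3 of 7.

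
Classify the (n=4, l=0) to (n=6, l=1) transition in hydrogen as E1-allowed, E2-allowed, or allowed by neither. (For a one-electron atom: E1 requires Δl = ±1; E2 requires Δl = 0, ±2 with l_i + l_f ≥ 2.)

Δl = 1 − 0 = +1; l_i + l_f = 1.
E1 (Δl = ±1): satisfied.
E2 (Δl = 0,±2, l_i+l_f ≥ 2): not satisfied.

E1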